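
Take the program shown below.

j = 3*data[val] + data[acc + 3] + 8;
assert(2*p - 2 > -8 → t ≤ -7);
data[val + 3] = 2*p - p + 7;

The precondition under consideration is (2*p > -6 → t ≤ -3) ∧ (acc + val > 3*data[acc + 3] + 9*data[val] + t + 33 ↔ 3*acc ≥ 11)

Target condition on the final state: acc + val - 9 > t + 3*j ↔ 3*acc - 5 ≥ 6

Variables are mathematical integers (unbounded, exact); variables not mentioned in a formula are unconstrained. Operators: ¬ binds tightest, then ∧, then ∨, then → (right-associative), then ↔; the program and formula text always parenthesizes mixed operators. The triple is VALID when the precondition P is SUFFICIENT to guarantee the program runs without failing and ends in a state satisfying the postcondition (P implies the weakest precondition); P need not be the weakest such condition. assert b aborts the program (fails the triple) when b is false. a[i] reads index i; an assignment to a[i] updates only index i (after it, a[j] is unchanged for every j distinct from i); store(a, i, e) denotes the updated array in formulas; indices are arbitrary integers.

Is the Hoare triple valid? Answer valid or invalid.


Working backward. After the program, the postcondition acc + val - 9 > t + 3*j ↔ 3*acc - 5 ≥ 6 must hold; in canonical form it is acc + val > 3*j + t + 9 ↔ 3*acc ≥ 11.
Before data[val + 3] := 2*p - p + 7: acc + val > 3*j + t + 9 ↔ 3*acc ≥ 11
Before assert 2*p - 2 > -8 → t ≤ -7: (2*p > -6 → t ≤ -7) ∧ (acc + val > 3*j + t + 9 ↔ 3*acc ≥ 11)
Before j := 3*data[val] + data[acc + 3] + 8: (2*p > -6 → t ≤ -7) ∧ (acc + val > 3*data[acc + 3] + 9*data[val] + t + 33 ↔ 3*acc ≥ 11)
The weakest precondition is (2*p > -6 → t ≤ -7) ∧ (acc + val > 3*data[acc + 3] + 9*data[val] + t + 33 ↔ 3*acc ≥ 11).
Check whether (2*p > -6 → t ≤ -3) ∧ (acc + val > 3*data[acc + 3] + 9*data[val] + t + 33 ↔ 3*acc ≥ 11) implies it.
Countermodel: at the initial state acc = 0, data = {[0] = 15215, [3] = 7040, elsewhere 15215}, p = -2, t = -3, val = 0, the precondition holds but the weakest precondition fails.
Answer: invalid


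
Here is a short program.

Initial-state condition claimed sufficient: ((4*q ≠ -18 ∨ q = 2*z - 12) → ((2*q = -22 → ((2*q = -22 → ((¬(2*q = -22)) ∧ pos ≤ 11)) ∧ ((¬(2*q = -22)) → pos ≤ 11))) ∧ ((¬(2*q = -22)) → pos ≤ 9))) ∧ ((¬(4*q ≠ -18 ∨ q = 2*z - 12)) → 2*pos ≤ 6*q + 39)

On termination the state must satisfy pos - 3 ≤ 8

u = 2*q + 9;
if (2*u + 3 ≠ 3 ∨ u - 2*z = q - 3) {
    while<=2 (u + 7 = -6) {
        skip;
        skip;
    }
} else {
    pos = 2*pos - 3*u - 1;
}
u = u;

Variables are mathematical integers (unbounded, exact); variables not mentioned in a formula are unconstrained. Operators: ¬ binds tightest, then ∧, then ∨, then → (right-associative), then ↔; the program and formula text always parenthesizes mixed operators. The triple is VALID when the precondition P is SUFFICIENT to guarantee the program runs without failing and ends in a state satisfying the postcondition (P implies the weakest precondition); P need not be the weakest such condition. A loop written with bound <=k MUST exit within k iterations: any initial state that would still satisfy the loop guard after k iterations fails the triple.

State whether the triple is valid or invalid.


Working backward. After the program, the postcondition pos - 3 ≤ 8 must hold; in canonical form it is pos ≤ 11.
Before u := u: pos ≤ 11
Then branch requires (u = -13 → ((u = -13 → ((¬(u = -13)) ∧ pos ≤ 11)) ∧ ((¬(u = -13)) → pos ≤ 11))) ∧ ((¬(u = -13)) → pos ≤ 11); else branch requires 2*pos ≤ 3*u + 12.
Before the if: ((2*u ≠ 0 ∨ u = q + 2*z - 3) → ((u = -13 → ((u = -13 → ((¬(u = -13)) ∧ pos ≤ 11)) ∧ ((¬(u = -13)) → pos ≤ 11))) ∧ ((¬(u = -13)) → pos ≤ 11))) ∧ ((¬(2*u ≠ 0 ∨ u = q + 2*z - 3)) → 2*pos ≤ 3*u + 12)
Before u := 2*q + 9: ((4*q ≠ -18 ∨ q = 2*z - 12) → ((2*q = -22 → ((2*q = -22 → ((¬(2*q = -22)) ∧ pos ≤ 11)) ∧ ((¬(2*q = -22)) → pos ≤ 11))) ∧ ((¬(2*q = -22)) → pos ≤ 11))) ∧ ((¬(4*q ≠ -18 ∨ q = 2*z - 12)) → 2*pos ≤ 6*q + 39)
The weakest precondition is ((4*q ≠ -18 ∨ q = 2*z - 12) → ((2*q = -22 → ((2*q = -22 → ((¬(2*q = -22)) ∧ pos ≤ 11)) ∧ ((¬(2*q = -22)) → pos ≤ 11))) ∧ ((¬(2*q = -22)) → pos ≤ 11))) ∧ ((¬(4*q ≠ -18 ∨ q = 2*z - 12)) → 2*pos ≤ 6*q + 39).
Check whether ((4*q ≠ -18 ∨ q = 2*z - 12) → ((2*q = -22 → ((2*q = -22 → ((¬(2*q = -22)) ∧ pos ≤ 11)) ∧ ((¬(2*q = -22)) → pos ≤ 11))) ∧ ((¬(2*q = -22)) → pos ≤ 9))) ∧ ((¬(4*q ≠ -18 ∨ q = 2*z - 12)) → 2*pos ≤ 6*q + 39) implies it.
Every state satisfying the precondition satisfies the weakest precondition: the implication holds.
Answer: valid


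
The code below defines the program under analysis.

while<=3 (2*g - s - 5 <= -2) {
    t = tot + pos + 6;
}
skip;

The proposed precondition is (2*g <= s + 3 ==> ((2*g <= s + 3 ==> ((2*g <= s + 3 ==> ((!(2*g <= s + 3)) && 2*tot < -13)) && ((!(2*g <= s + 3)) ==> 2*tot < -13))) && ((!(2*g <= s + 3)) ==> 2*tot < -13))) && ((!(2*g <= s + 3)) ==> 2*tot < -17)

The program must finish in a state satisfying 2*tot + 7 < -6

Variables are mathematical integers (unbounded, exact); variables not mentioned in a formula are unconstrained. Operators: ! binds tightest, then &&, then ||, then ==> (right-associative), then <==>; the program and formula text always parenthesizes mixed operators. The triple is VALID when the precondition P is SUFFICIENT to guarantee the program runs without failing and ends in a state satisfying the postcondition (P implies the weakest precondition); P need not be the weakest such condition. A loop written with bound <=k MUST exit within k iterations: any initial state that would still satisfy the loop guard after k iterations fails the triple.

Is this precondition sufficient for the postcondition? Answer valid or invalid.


Working backward. After the program, the postcondition 2*tot + 7 < -6 must hold; in canonical form it is 2*tot < -13.
Before skip: 2*tot < -13
Before the loop (bound <=3), unroll the exhaustion recursion (WP_0 = exit-now case; WP_j = one more guarded iteration, up to j = 3):
  WP_0: (!(2*g <= s + 3)) && 2*tot < -13
  WP_1: (2*g <= s + 3 ==> ((!(2*g <= s + 3)) && 2*tot < -13)) && ((!(2*g <= s + 3)) ==> 2*tot < -13)
  WP_2: (2*g <= s + 3 ==> ((2*g <= s + 3 ==> ((!(2*g <= s + 3)) && 2*tot < -13)) && ((!(2*g <= s + 3)) ==> 2*tot < -13))) && ((!(2*g <= s + 3)) ==> 2*tot < -13)
  WP_3: (2*g <= s + 3 ==> ((2*g <= s + 3 ==> ((2*g <= s + 3 ==> ((!(2*g <= s + 3)) && 2*tot < -13)) && ((!(2*g <= s + 3)) ==> 2*tot < -13))) && ((!(2*g <= s + 3)) ==> 2*tot < -13))) && ((!(2*g <= s + 3)) ==> 2*tot < -13)
So before the loop: (2*g <= s + 3 ==> ((2*g <= s + 3 ==> ((2*g <= s + 3 ==> ((!(2*g <= s + 3)) && 2*tot < -13)) && ((!(2*g <= s + 3)) ==> 2*tot < -13))) && ((!(2*g <= s + 3)) ==> 2*tot < -13))) && ((!(2*g <= s + 3)) ==> 2*tot < -13)
The weakest precondition is (2*g <= s + 3 ==> ((2*g <= s + 3 ==> ((2*g <= s + 3 ==> ((!(2*g <= s + 3)) && 2*tot < -13)) && ((!(2*g <= s + 3)) ==> 2*tot < -13))) && ((!(2*g <= s + 3)) ==> 2*tot < -13))) && ((!(2*g <= s + 3)) ==> 2*tot < -13).
Check whether (2*g <= s + 3 ==> ((2*g <= s + 3 ==> ((2*g <= s + 3 ==> ((!(2*g <= s + 3)) && 2*tot < -13)) && ((!(2*g <= s + 3)) ==> 2*tot < -13))) && ((!(2*g <= s + 3)) ==> 2*tot < -13))) && ((!(2*g <= s + 3)) ==> 2*tot < -17) implies it.
Every state satisfying the precondition satisfies the weakest precondition: the implication holds.
Answer: valid


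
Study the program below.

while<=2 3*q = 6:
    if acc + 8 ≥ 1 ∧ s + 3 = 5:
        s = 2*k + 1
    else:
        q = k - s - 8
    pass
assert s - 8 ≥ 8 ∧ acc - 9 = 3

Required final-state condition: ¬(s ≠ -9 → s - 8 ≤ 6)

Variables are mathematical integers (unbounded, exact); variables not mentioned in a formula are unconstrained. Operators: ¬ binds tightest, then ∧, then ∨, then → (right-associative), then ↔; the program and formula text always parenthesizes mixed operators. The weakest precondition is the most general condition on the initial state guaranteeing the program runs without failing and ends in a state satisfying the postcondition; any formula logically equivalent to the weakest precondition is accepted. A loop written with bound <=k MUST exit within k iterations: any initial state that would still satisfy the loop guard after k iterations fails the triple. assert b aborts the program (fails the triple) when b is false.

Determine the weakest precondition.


Working backward. After the program, the postcondition ¬(s ≠ -9 → s - 8 ≤ 6) must hold; in canonical form it is ¬(s ≠ -9 → s ≤ 14).
Before assert s - 8 ≥ 8 ∧ acc - 9 = 3: s ≥ 16 ∧ acc = 12 ∧ (¬(s ≠ -9 → s ≤ 14))
Before the loop (bound <=2), unroll the exhaustion recursion (WP_0 = exit-now case; WP_j = one more guarded iteration, up to j = 2):
  WP_0: (¬(3*q = 6)) ∧ s ≥ 16 ∧ acc = 12 ∧ (¬(s ≠ -9 → s ≤ 14))
  WP_1: (3*q = 6 → (((acc ≥ -7 ∧ s = 2) → ((¬(3*q = 6)) ∧ 2*k ≥ 15 ∧ acc = 12 ∧ (¬(2*k ≠ -10 → 2*k ≤ 13)))) ∧ ((¬(acc ≥ -7 ∧ s = 2)) → ((¬(3*k = 3*s + 30)) ∧ s ≥ 16 ∧ acc = 12 ∧ (¬(s ≠ -9 → s ≤ 14)))))) ∧ ((¬(3*q = 6)) → (s ≥ 16 ∧ acc = 12 ∧ (¬(s ≠ -9 → s ≤ 14))))
  WP_2: (3*q = 6 → (((acc ≥ -7 ∧ s = 2) → ((3*q = 6 → (((acc ≥ -7 ∧ 2*k = 1) → ((¬(3*q = 6)) ∧ 2*k ≥ 15 ∧ acc = 12 ∧ (¬(2*k ≠ -10 → 2*k ≤ 13)))) ∧ ((¬(acc ≥ -7 ∧ 2*k = 1)) → ((¬(3*k = -33)) ∧ 2*k ≥ 15 ∧ acc = 12 ∧ (¬(2*k ≠ -10 → 2*k ≤ 13)))))) ∧ ((¬(3*q = 6)) → (2*k ≥ 15 ∧ acc = 12 ∧ (¬(2*k ≠ -10 → 2*k ≤ 13)))))) ∧ ((¬(acc ≥ -7 ∧ s = 2)) → ((3*k = 3*s + 30 → (((acc ≥ -7 ∧ s = 2) → ((¬(3*k = 3*s + 30)) ∧ 2*k ≥ 15 ∧ acc = 12 ∧ (¬(2*k ≠ -10 → 2*k ≤ 13)))) ∧ ((¬(acc ≥ -7 ∧ s = 2)) → ((¬(3*k = 3*s + 30)) ∧ s ≥ 16 ∧ acc = 12 ∧ (¬(s ≠ -9 → s ≤ 14)))))) ∧ ((¬(3*k = 3*s + 30)) → (s ≥ 16 ∧ acc = 12 ∧ (¬(s ≠ -9 → s ≤ 14)))))))) ∧ ((¬(3*q = 6)) → (s ≥ 16 ∧ acc = 12 ∧ (¬(s ≠ -9 → s ≤ 14))))
So before the loop: (3*q = 6 → (((acc ≥ -7 ∧ s = 2) → ((3*q = 6 → (((acc ≥ -7 ∧ 2*k = 1) → ((¬(3*q = 6)) ∧ 2*k ≥ 15 ∧ acc = 12 ∧ (¬(2*k ≠ -10 → 2*k ≤ 13)))) ∧ ((¬(acc ≥ -7 ∧ 2*k = 1)) → ((¬(3*k = -33)) ∧ 2*k ≥ 15 ∧ acc = 12 ∧ (¬(2*k ≠ -10 → 2*k ≤ 13)))))) ∧ ((¬(3*q = 6)) → (2*k ≥ 15 ∧ acc = 12 ∧ (¬(2*k ≠ -10 → 2*k ≤ 13)))))) ∧ ((¬(acc ≥ -7 ∧ s = 2)) → ((3*k = 3*s + 30 → (((acc ≥ -7 ∧ s = 2) → ((¬(3*k = 3*s + 30)) ∧ 2*k ≥ 15 ∧ acc = 12 ∧ (¬(2*k ≠ -10 → 2*k ≤ 13)))) ∧ ((¬(acc ≥ -7 ∧ s = 2)) → ((¬(3*k = 3*s + 30)) ∧ s ≥ 16 ∧ acc = 12 ∧ (¬(s ≠ -9 → s ≤ 14)))))) ∧ ((¬(3*k = 3*s + 30)) → (s ≥ 16 ∧ acc = 12 ∧ (¬(s ≠ -9 → s ≤ 14)))))))) ∧ ((¬(3*q = 6)) → (s ≥ 16 ∧ acc = 12 ∧ (¬(s ≠ -9 → s ≤ 14))))
Answer: WP = (3*q = 6 → (((acc ≥ -7 ∧ s = 2) → ((3*q = 6 → (((acc ≥ -7 ∧ 2*k = 1) → ((¬(3*q = 6)) ∧ 2*k ≥ 15 ∧ acc = 12 ∧ (¬(2*k ≠ -10 → 2*k ≤ 13)))) ∧ ((¬(acc ≥ -7 ∧ 2*k = 1)) → ((¬(3*k = -33)) ∧ 2*k ≥ 15 ∧ acc = 12 ∧ (¬(2*k ≠ -10 → 2*k ≤ 13)))))) ∧ ((¬(3*q = 6)) → (2*k ≥ 15 ∧ acc = 12 ∧ (¬(2*k ≠ -10 → 2*k ≤ 13)))))) ∧ ((¬(acc ≥ -7 ∧ s = 2)) → ((3*k = 3*s + 30 → (((acc ≥ -7 ∧ s = 2) → ((¬(3*k = 3*s + 30)) ∧ 2*k ≥ 15 ∧ acc = 12 ∧ (¬(2*k ≠ -10 → 2*k ≤ 13)))) ∧ ((¬(acc ≥ -7 ∧ s = 2)) → ((¬(3*k = 3*s + 30)) ∧ s ≥ 16 ∧ acc = 12 ∧ (¬(s ≠ -9 → s ≤ 14)))))) ∧ ((¬(3*k = 3*s + 30)) → (s ≥ 16 ∧ acc = 12 ∧ (¬(s ≠ -9 → s ≤ 14)))))))) ∧ ((¬(3*q = 6)) → (s ≥ 16 ∧ acc = 12 ∧ (¬(s ≠ -9 → s ≤ 14))))


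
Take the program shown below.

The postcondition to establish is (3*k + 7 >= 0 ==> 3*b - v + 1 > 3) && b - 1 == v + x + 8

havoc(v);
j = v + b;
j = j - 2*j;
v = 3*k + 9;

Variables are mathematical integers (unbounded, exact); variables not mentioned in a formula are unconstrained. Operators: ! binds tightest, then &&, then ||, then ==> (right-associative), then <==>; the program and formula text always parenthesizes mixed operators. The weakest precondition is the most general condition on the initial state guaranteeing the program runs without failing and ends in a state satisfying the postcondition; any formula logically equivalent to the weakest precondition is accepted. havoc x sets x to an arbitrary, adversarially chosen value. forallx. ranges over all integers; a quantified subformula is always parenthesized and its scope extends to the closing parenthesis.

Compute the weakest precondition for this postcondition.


Working backward. After the program, the postcondition (3*k + 7 >= 0 ==> 3*b - v + 1 > 3) && b - 1 == v + x + 8 must hold; in canonical form it is (3*k >= -7 ==> 3*b > v + 2) && b == v + x + 9.
Before v := 3*k + 9: (3*k >= -7 ==> 3*b > 3*k + 11) && b == 3*k + x + 18
Before j := j - 2*j: (3*k >= -7 ==> 3*b > 3*k + 11) && b == 3*k + x + 18
Before j := v + b: (3*k >= -7 ==> 3*b > 3*k + 11) && b == 3*k + x + 18
Before havoc v: (3*k >= -7 ==> 3*b > 3*k + 11) && b == 3*k + x + 18
Answer: WP = (3*k >= -7 ==> 3*b > 3*k + 11) && b == 3*k + x + 18


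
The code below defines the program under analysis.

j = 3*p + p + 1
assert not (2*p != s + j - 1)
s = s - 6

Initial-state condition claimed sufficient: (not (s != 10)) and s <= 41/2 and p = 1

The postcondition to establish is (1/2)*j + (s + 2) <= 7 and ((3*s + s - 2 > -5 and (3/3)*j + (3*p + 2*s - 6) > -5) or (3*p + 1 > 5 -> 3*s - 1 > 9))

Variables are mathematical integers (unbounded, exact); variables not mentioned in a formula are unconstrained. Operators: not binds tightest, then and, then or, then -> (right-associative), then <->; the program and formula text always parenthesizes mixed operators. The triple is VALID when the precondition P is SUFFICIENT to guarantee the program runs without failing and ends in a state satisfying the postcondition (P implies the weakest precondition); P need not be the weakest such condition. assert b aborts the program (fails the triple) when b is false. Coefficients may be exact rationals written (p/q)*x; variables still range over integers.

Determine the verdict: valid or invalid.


Working backward. After the program, the postcondition (1/2)*j + (s + 2) <= 7 and ((3*s + s - 2 > -5 and (3/3)*j + (3*p + 2*s - 6) > -5) or (3*p + 1 > 5 -> 3*s - 1 > 9)) must hold; in canonical form it is (1/2)*j + s <= 5 and ((4*s > -3 and j + 3*p + 2*s > 1) or (3*p > 4 -> 3*s > 10)).
Before s := s - 6: (1/2)*j + s <= 11 and ((4*s > 21 and j + 3*p + 2*s > 13) or (3*p > 4 -> 3*s > 28))
Before assert not (2*p != s + j - 1): (not (2*p != j + s - 1)) and (1/2)*j + s <= 11 and ((4*s > 21 and j + 3*p + 2*s > 13) or (3*p > 4 -> 3*s > 28))
Before j := 3*p + p + 1: (not (2*p + s != 0)) and 2*p + s <= 21/2 and ((4*s > 21 and 7*p + 2*s > 12) or (3*p > 4 -> 3*s > 28))
The weakest precondition is (not (2*p + s != 0)) and 2*p + s <= 21/2 and ((4*s > 21 and 7*p + 2*s > 12) or (3*p > 4 -> 3*s > 28)).
Check whether (not (s != 10)) and s <= 41/2 and p = 1 implies it.
Countermodel: at the initial state p = 1, s = 10, the precondition holds but the weakest precondition fails.
Answer: invalid


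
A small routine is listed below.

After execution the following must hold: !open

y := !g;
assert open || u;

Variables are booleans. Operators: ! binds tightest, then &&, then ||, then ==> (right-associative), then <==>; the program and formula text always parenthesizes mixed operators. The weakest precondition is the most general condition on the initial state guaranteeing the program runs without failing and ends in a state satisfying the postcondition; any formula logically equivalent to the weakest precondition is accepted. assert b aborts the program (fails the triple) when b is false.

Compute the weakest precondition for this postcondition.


Working backward. After the program, !open must hold.
Before assert open || u: (open || u) && (!open)
Before y := !g: (open || u) && (!open)
Answer: WP = (open || u) && (!open)


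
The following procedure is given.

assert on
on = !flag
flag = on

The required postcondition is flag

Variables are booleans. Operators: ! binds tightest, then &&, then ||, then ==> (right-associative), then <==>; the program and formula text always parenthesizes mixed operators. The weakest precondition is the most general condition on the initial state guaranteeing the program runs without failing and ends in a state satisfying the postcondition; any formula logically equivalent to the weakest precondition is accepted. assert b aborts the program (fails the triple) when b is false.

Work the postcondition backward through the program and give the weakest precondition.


Working backward. After the program, flag must hold.
Before flag := on: on
Before on := !flag: !flag
Before assert on: on && (!flag)
Answer: WP = on && (!flag)


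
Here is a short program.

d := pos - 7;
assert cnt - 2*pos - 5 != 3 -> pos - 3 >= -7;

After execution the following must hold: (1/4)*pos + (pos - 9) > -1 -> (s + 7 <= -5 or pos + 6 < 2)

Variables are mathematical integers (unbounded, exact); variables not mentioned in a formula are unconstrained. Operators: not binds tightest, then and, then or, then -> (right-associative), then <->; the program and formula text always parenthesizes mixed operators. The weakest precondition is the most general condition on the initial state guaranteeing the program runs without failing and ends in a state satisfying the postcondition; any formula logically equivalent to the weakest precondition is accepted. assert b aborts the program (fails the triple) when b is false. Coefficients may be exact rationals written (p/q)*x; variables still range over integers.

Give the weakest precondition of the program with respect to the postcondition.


Working backward. After the program, the postcondition (1/4)*pos + (pos - 9) > -1 -> (s + 7 <= -5 or pos + 6 < 2) must hold; in canonical form it is (5/4)*pos > 8 -> (s <= -12 or pos < -4).
Before assert cnt - 2*pos - 5 != 3 -> pos - 3 >= -7: (cnt != 2*pos + 8 -> pos >= -4) and ((5/4)*pos > 8 -> (s <= -12 or pos < -4))
Before d := pos - 7: (cnt != 2*pos + 8 -> pos >= -4) and ((5/4)*pos > 8 -> (s <= -12 or pos < -4))
Answer: WP = (cnt != 2*pos + 8 -> pos >= -4) and ((5/4)*pos > 8 -> (s <= -12 or pos < -4))


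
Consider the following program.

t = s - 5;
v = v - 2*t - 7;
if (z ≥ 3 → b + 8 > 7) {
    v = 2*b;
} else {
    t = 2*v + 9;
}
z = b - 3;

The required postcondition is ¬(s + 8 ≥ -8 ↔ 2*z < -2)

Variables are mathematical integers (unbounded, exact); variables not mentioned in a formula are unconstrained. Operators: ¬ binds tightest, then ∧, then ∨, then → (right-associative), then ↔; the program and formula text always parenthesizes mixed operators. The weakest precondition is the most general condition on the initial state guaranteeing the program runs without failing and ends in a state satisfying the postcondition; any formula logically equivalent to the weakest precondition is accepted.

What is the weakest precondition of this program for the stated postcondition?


Working backward. After the program, the postcondition ¬(s + 8 ≥ -8 ↔ 2*z < -2) must hold; in canonical form it is ¬(s ≥ -16 ↔ 2*z < -2).
Before z := b - 3: ¬(s ≥ -16 ↔ 2*b < 4)
Then branch requires ¬(s ≥ -16 ↔ 2*b < 4); else branch requires ¬(s ≥ -16 ↔ 2*b < 4).
Before the if: ((z ≥ 3 → b > -1) → (¬(s ≥ -16 ↔ 2*b < 4))) ∧ ((¬(z ≥ 3 → b > -1)) → (¬(s ≥ -16 ↔ 2*b < 4)))
Before v := v - 2*t - 7: ((z ≥ 3 → b > -1) → (¬(s ≥ -16 ↔ 2*b < 4))) ∧ ((¬(z ≥ 3 → b > -1)) → (¬(s ≥ -16 ↔ 2*b < 4)))
Before t := s - 5: ((z ≥ 3 → b > -1) → (¬(s ≥ -16 ↔ 2*b < 4))) ∧ ((¬(z ≥ 3 → b > -1)) → (¬(s ≥ -16 ↔ 2*b < 4)))
Answer: WP = ((z ≥ 3 → b > -1) → (¬(s ≥ -16 ↔ 2*b < 4))) ∧ ((¬(z ≥ 3 → b > -1)) → (¬(s ≥ -16 ↔ 2*b < 4)))


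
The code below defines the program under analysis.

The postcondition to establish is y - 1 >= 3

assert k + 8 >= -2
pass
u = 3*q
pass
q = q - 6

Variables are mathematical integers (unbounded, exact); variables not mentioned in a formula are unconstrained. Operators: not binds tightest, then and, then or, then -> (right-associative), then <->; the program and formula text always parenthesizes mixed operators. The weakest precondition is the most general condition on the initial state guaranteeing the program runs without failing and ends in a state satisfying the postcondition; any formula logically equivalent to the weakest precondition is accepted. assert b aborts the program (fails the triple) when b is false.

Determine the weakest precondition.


Working backward. After the program, the postcondition y - 1 >= 3 must hold; in canonical form it is y >= 4.
Before q := q - 6: y >= 4
Before skip: y >= 4
Before u := 3*q: y >= 4
Before skip: y >= 4
Before assert k + 8 >= -2: k >= -10 and y >= 4
Answer: WP = k >= -10 and y >= 4


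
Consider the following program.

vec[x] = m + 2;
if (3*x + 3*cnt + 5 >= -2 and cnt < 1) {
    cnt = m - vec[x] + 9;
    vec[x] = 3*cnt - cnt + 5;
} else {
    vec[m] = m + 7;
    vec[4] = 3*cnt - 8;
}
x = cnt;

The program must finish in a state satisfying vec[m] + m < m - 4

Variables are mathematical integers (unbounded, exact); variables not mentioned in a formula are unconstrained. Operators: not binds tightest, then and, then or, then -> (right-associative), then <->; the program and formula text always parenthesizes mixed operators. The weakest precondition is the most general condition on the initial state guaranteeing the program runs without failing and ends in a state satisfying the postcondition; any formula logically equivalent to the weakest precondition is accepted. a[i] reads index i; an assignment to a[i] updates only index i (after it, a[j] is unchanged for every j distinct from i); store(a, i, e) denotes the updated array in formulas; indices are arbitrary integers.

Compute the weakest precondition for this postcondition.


Working backward. After the program, the postcondition vec[m] + m < m - 4 must hold; in canonical form it is vec[m] < -4.
Before x := cnt: vec[m] < -4
Then branch requires store(vec, x, -2*vec[x] + 2*m + 23)[m] < -4; else branch requires store(store(vec, m, m + 7), 4, 3*cnt - 8)[m] < -4.
Before the if: ((3*cnt + 3*x >= -7 and cnt < 1) -> store(vec, x, -2*vec[x] + 2*m + 23)[m] < -4) and ((not (3*cnt + 3*x >= -7 and cnt < 1)) -> store(store(vec, m, m + 7), 4, 3*cnt - 8)[m] < -4)
Before vec[x] := m + 2: ((3*cnt + 3*x >= -7 and cnt < 1) -> store(store(vec, x, m + 2), x, -2*store(vec, x, m + 2)[x] + 2*m + 23)[m] < -4) and ((not (3*cnt + 3*x >= -7 and cnt < 1)) -> store(store(store(vec, x, m + 2), m, m + 7), 4, 3*cnt - 8)[m] < -4)
Answer: WP = ((3*cnt + 3*x >= -7 and cnt < 1) -> store(store(vec, x, m + 2), x, -2*store(vec, x, m + 2)[x] + 2*m + 23)[m] < -4) and ((not (3*cnt + 3*x >= -7 and cnt < 1)) -> store(store(store(vec, x, m + 2), m, m + 7), 4, 3*cnt - 8)[m] < -4)


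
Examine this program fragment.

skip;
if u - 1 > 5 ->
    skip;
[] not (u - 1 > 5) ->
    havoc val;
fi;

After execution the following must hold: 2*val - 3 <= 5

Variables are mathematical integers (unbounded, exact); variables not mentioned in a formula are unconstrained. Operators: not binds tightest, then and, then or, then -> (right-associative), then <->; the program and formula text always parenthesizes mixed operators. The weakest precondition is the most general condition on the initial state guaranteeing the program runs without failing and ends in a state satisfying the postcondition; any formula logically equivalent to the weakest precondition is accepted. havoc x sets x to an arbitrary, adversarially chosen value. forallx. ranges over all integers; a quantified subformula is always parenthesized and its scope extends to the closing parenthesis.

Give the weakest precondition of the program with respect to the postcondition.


Working backward. After the program, the postcondition 2*val - 3 <= 5 must hold; in canonical form it is 2*val <= 8.
Then branch requires 2*val <= 8; else branch requires forall val_1. 2*val_1 <= 8.
Before the if: (u > 6 -> 2*val <= 8) and ((not (u > 6)) -> (forall val_1. 2*val_1 <= 8))
Before skip: (u > 6 -> 2*val <= 8) and ((not (u > 6)) -> (forall val_1. 2*val_1 <= 8))
Answer: WP = (u > 6 -> 2*val <= 8) and ((not (u > 6)) -> (forall val_1. 2*val_1 <= 8))


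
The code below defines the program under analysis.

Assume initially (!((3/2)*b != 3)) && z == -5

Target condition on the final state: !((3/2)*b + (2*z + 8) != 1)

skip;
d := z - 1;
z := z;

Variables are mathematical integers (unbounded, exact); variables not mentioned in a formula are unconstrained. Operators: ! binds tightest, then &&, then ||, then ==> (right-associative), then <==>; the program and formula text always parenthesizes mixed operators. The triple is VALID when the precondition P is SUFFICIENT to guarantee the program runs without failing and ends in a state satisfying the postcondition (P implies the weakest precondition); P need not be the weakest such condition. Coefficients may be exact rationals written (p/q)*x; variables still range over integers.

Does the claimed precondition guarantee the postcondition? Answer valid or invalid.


Working backward. After the program, the postcondition !((3/2)*b + (2*z + 8) != 1) must hold; in canonical form it is !((3/2)*b + 2*z != -7).
Before z := z: !((3/2)*b + 2*z != -7)
Before d := z - 1: !((3/2)*b + 2*z != -7)
Before skip: !((3/2)*b + 2*z != -7)
The weakest precondition is !((3/2)*b + 2*z != -7).
Check whether (!((3/2)*b != 3)) && z == -5 implies it.
Every state satisfying the precondition satisfies the weakest precondition: the implication holds.
Answer: valid


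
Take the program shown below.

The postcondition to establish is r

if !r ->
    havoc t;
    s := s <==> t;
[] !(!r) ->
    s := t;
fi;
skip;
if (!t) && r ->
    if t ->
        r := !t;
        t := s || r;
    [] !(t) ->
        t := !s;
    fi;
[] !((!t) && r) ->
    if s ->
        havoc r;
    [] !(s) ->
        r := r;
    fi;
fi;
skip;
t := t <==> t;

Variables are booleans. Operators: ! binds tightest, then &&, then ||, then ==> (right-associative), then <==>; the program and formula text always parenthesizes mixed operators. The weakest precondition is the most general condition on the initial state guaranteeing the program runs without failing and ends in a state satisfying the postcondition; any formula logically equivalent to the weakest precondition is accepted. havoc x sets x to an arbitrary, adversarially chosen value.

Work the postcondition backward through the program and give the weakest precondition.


Working backward. After the program, r must hold.
Before t := t <==> t: r
Before skip: r
Then branch requires (t ==> (!t)) && ((!t) ==> r); else branch requires (!s) && ((!s) ==> r).
Before the if: (((!t) && r) ==> ((t ==> (!t)) && ((!t) ==> r))) && ((!((!t) && r)) ==> ((!s) && ((!s) ==> r)))
Before skip: (((!t) && r) ==> ((t ==> (!t)) && ((!t) ==> r))) && ((!((!t) && r)) ==> ((!s) && ((!s) ==> r)))
Then branch requires (!s) && ((!s) ==> r) && ((!r) ==> (s && (s ==> r))); else branch requires (((!t) && r) ==> ((t ==> (!t)) && ((!t) ==> r))) && ((!((!t) && r)) ==> ((!t) && ((!t) ==> r))).
Before the if: ((!r) ==> ((!s) && ((!s) ==> r) && ((!r) ==> (s && (s ==> r))))) && (r ==> ((((!t) && r) ==> ((t ==> (!t)) && ((!t) ==> r))) && ((!((!t) && r)) ==> ((!t) && ((!t) ==> r)))))
Answer: WP = ((!r) ==> ((!s) && ((!s) ==> r) && ((!r) ==> (s && (s ==> r))))) && (r ==> ((((!t) && r) ==> ((t ==> (!t)) && ((!t) ==> r))) && ((!((!t) && r)) ==> ((!t) && ((!t) ==> r)))))


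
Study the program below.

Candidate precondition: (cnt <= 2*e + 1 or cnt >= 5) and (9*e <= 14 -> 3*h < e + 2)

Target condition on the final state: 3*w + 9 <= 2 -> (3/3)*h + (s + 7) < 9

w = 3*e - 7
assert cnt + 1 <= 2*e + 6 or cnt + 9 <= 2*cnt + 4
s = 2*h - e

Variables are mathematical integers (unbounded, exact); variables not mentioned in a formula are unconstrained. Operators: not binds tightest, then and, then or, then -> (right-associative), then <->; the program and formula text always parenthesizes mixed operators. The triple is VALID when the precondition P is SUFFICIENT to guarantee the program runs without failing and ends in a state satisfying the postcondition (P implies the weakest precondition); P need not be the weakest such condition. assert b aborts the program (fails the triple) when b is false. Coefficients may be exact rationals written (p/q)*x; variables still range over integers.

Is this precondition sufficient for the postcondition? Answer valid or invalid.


Working backward. After the program, the postcondition 3*w + 9 <= 2 -> (3/3)*h + (s + 7) < 9 must hold; in canonical form it is 3*w <= -7 -> h + s < 2.
Before s := 2*h - e: 3*w <= -7 -> 3*h < e + 2
Before assert cnt + 1 <= 2*e + 6 or cnt + 9 <= 2*cnt + 4: (cnt <= 2*e + 5 or cnt >= 5) and (3*w <= -7 -> 3*h < e + 2)
Before w := 3*e - 7: (cnt <= 2*e + 5 or cnt >= 5) and (9*e <= 14 -> 3*h < e + 2)
The weakest precondition is (cnt <= 2*e + 5 or cnt >= 5) and (9*e <= 14 -> 3*h < e + 2).
Check whether (cnt <= 2*e + 1 or cnt >= 5) and (9*e <= 14 -> 3*h < e + 2) implies it.
Every state satisfying the precondition satisfies the weakest precondition: the implication holds.
Answer: valid


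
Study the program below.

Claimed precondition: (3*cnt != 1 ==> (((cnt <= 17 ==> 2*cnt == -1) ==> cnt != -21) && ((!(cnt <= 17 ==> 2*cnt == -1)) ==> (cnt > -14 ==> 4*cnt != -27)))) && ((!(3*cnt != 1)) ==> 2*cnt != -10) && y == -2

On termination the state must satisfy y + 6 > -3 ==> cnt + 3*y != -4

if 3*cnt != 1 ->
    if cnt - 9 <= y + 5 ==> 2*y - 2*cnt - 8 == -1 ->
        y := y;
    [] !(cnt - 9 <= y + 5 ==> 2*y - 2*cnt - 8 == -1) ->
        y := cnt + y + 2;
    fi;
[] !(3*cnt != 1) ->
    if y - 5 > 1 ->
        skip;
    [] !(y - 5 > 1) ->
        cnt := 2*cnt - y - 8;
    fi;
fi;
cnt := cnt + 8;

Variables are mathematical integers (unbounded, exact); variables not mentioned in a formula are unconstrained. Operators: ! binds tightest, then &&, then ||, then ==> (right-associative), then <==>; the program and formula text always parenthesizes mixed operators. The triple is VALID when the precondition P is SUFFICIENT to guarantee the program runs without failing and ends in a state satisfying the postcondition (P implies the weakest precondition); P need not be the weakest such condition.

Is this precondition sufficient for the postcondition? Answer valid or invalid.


Working backward. After the program, the postcondition y + 6 > -3 ==> cnt + 3*y != -4 must hold; in canonical form it is y > -9 ==> cnt + 3*y != -4.
Before cnt := cnt + 8: y > -9 ==> cnt + 3*y != -12
Then branch requires ((cnt <= y + 14 ==> 2*y == 2*cnt + 7) ==> (y > -9 ==> cnt + 3*y != -12)) && ((!(cnt <= y + 14 ==> 2*y == 2*cnt + 7)) ==> (cnt + y > -11 ==> 4*cnt + 3*y != -18)); else branch requires (y > 6 ==> (y > -9 ==> cnt + 3*y != -12)) && ((!(y > 6)) ==> (y > -9 ==> 2*cnt + 2*y != -4)).
Before the if: (3*cnt != 1 ==> (((cnt <= y + 14 ==> 2*y == 2*cnt + 7) ==> (y > -9 ==> cnt + 3*y != -12)) && ((!(cnt <= y + 14 ==> 2*y == 2*cnt + 7)) ==> (cnt + y > -11 ==> 4*cnt + 3*y != -18)))) && ((!(3*cnt != 1)) ==> ((y > 6 ==> (y > -9 ==> cnt + 3*y != -12)) && ((!(y > 6)) ==> (y > -9 ==> 2*cnt + 2*y != -4))))
The weakest precondition is (3*cnt != 1 ==> (((cnt <= y + 14 ==> 2*y == 2*cnt + 7) ==> (y > -9 ==> cnt + 3*y != -12)) && ((!(cnt <= y + 14 ==> 2*y == 2*cnt + 7)) ==> (cnt + y > -11 ==> 4*cnt + 3*y != -18)))) && ((!(3*cnt != 1)) ==> ((y > 6 ==> (y > -9 ==> cnt + 3*y != -12)) && ((!(y > 6)) ==> (y > -9 ==> 2*cnt + 2*y != -4)))).
Check whether (3*cnt != 1 ==> (((cnt <= 17 ==> 2*cnt == -1) ==> cnt != -21) && ((!(cnt <= 17 ==> 2*cnt == -1)) ==> (cnt > -14 ==> 4*cnt != -27)))) && ((!(3*cnt != 1)) ==> 2*cnt != -10) && y == -2 implies it.
Countermodel: at the initial state cnt = -3, y = -2, the precondition holds but the weakest precondition fails.
Answer: invalid


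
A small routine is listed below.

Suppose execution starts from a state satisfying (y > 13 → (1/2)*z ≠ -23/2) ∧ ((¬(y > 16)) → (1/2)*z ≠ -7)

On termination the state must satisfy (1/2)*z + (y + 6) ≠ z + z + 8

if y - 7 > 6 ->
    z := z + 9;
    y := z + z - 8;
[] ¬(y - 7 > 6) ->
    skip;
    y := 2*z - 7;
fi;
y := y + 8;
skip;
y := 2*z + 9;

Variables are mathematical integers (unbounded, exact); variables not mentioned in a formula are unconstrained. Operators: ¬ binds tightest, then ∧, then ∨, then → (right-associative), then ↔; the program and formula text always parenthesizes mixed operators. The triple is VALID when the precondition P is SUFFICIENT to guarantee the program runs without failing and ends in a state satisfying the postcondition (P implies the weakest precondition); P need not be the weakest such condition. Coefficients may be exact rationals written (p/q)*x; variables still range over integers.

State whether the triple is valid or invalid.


Working backward. After the program, the postcondition (1/2)*z + (y + 6) ≠ z + z + 8 must hold; in canonical form it is y ≠ (3/2)*z + 2.
Before y := 2*z + 9: (1/2)*z ≠ -7
Before skip: (1/2)*z ≠ -7
Before y := y + 8: (1/2)*z ≠ -7
Then branch requires (1/2)*z ≠ -23/2; else branch requires (1/2)*z ≠ -7.
Before the if: (y > 13 → (1/2)*z ≠ -23/2) ∧ ((¬(y > 13)) → (1/2)*z ≠ -7)
The weakest precondition is (y > 13 → (1/2)*z ≠ -23/2) ∧ ((¬(y > 13)) → (1/2)*z ≠ -7).
Check whether (y > 13 → (1/2)*z ≠ -23/2) ∧ ((¬(y > 16)) → (1/2)*z ≠ -7) implies it.
Every state satisfying the precondition satisfies the weakest precondition: the implication holds.
Answer: valid


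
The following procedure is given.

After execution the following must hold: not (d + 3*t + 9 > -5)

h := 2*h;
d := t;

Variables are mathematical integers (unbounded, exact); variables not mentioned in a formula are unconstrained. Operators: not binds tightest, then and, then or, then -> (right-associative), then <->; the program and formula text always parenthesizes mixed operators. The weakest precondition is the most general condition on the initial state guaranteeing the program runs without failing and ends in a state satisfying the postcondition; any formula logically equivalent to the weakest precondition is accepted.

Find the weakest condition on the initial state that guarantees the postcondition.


Working backward. After the program, the postcondition not (d + 3*t + 9 > -5) must hold; in canonical form it is not (d + 3*t > -14).
Before d := t: not (4*t > -14)
Before h := 2*h: not (4*t > -14)
Answer: WP = not (4*t > -14)


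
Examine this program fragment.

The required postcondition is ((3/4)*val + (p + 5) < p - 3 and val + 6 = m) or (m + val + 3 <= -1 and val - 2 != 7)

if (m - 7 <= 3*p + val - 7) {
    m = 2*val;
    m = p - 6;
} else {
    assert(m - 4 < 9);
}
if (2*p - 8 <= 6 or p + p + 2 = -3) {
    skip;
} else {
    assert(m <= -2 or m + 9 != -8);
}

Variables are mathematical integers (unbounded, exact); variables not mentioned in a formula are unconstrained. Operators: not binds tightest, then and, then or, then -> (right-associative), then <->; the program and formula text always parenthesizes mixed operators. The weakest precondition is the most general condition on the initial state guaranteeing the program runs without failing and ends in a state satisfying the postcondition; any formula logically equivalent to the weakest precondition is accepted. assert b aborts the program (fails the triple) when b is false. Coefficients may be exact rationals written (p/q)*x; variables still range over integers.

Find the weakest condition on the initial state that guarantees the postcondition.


Working backward. After the program, the postcondition ((3/4)*val + (p + 5) < p - 3 and val + 6 = m) or (m + val + 3 <= -1 and val - 2 != 7) must hold; in canonical form it is ((3/4)*val < -8 and val = m - 6) or (m + val <= -4 and val != 9).
Then branch requires ((3/4)*val < -8 and val = m - 6) or (m + val <= -4 and val != 9); else branch requires (m <= -2 or m != -17) and (((3/4)*val < -8 and val = m - 6) or (m + val <= -4 and val != 9)).
Before the if: ((2*p <= 14 or 2*p = -5) -> (((3/4)*val < -8 and val = m - 6) or (m + val <= -4 and val != 9))) and ((not (2*p <= 14 or 2*p = -5)) -> ((m <= -2 or m != -17) and (((3/4)*val < -8 and val = m - 6) or (m + val <= -4 and val != 9))))
Then branch requires ((2*p <= 14 or 2*p = -5) -> (((3/4)*val < -8 and val = p - 12) or (p + val <= 2 and val != 9))) and ((not (2*p <= 14 or 2*p = -5)) -> ((p <= 4 or p != -11) and (((3/4)*val < -8 and val = p - 12) or (p + val <= 2 and val != 9)))); else branch requires m < 13 and ((2*p <= 14 or 2*p = -5) -> (((3/4)*val < -8 and val = m - 6) or (m + val <= -4 and val != 9))) and ((not (2*p <= 14 or 2*p = -5)) -> ((m <= -2 or m != -17) and (((3/4)*val < -8 and val = m - 6) or (m + val <= -4 and val != 9)))).
Before the if: (m <= 3*p + val -> (((2*p <= 14 or 2*p = -5) -> (((3/4)*val < -8 and val = p - 12) or (p + val <= 2 and val != 9))) and ((not (2*p <= 14 or 2*p = -5)) -> ((p <= 4 or p != -11) and (((3/4)*val < -8 and val = p - 12) or (p + val <= 2 and val != 9)))))) and ((not (m <= 3*p + val)) -> (m < 13 and ((2*p <= 14 or 2*p = -5) -> (((3/4)*val < -8 and val = m - 6) or (m + val <= -4 and val != 9))) and ((not (2*p <= 14 or 2*p = -5)) -> ((m <= -2 or m != -17) and (((3/4)*val < -8 and val = m - 6) or (m + val <= -4 and val != 9))))))
Answer: WP = (m <= 3*p + val -> (((2*p <= 14 or 2*p = -5) -> (((3/4)*val < -8 and val = p - 12) or (p + val <= 2 and val != 9))) and ((not (2*p <= 14 or 2*p = -5)) -> ((p <= 4 or p != -11) and (((3/4)*val < -8 and val = p - 12) or (p + val <= 2 and val != 9)))))) and ((not (m <= 3*p + val)) -> (m < 13 and ((2*p <= 14 or 2*p = -5) -> (((3/4)*val < -8 and val = m - 6) or (m + val <= -4 and val != 9))) and ((not (2*p <= 14 or 2*p = -5)) -> ((m <= -2 or m != -17) and (((3/4)*val < -8 and val = m - 6) or (m + val <= -4 and val != 9))))))


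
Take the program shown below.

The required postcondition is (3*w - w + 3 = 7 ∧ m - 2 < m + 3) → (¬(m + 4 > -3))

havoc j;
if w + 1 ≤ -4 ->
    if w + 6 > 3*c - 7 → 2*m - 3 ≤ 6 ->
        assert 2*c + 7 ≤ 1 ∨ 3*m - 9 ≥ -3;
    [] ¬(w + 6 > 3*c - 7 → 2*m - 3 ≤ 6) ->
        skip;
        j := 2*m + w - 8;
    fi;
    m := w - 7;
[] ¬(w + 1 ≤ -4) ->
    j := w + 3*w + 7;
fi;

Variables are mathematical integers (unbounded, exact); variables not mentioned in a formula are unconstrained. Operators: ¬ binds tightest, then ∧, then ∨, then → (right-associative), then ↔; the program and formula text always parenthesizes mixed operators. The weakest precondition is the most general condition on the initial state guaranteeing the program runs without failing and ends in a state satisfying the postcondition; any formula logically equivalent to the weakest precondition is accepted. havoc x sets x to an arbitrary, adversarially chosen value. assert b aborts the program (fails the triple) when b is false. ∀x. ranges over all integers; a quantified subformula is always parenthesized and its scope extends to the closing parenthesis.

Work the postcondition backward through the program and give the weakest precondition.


Working backward. After the program, the postcondition (3*w - w + 3 = 7 ∧ m - 2 < m + 3) → (¬(m + 4 > -3)) must hold; in canonical form it is 2*w = 4 → (¬(m > -7)).
Then branch requires ((w > 3*c - 13 → 2*m ≤ 9) → ((2*c ≤ -6 ∨ 3*m ≥ 6) ∧ (2*w = 4 → (¬(w > 0))))) ∧ ((¬(w > 3*c - 13 → 2*m ≤ 9)) → (2*w = 4 → (¬(w > 0)))); else branch requires 2*w = 4 → (¬(m > -7)).
Before the if: (w ≤ -5 → (((w > 3*c - 13 → 2*m ≤ 9) → ((2*c ≤ -6 ∨ 3*m ≥ 6) ∧ (2*w = 4 → (¬(w > 0))))) ∧ ((¬(w > 3*c - 13 → 2*m ≤ 9)) → (2*w = 4 → (¬(w > 0)))))) ∧ ((¬(w ≤ -5)) → (2*w = 4 → (¬(m > -7))))
Before havoc j: (w ≤ -5 → (((w > 3*c - 13 → 2*m ≤ 9) → ((2*c ≤ -6 ∨ 3*m ≥ 6) ∧ (2*w = 4 → (¬(w > 0))))) ∧ ((¬(w > 3*c - 13 → 2*m ≤ 9)) → (2*w = 4 → (¬(w > 0)))))) ∧ ((¬(w ≤ -5)) → (2*w = 4 → (¬(m > -7))))
Answer: WP = (w ≤ -5 → (((w > 3*c - 13 → 2*m ≤ 9) → ((2*c ≤ -6 ∨ 3*m ≥ 6) ∧ (2*w = 4 → (¬(w > 0))))) ∧ ((¬(w > 3*c - 13 → 2*m ≤ 9)) → (2*w = 4 → (¬(w > 0)))))) ∧ ((¬(w ≤ -5)) → (2*w = 4 → (¬(m > -7))))
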